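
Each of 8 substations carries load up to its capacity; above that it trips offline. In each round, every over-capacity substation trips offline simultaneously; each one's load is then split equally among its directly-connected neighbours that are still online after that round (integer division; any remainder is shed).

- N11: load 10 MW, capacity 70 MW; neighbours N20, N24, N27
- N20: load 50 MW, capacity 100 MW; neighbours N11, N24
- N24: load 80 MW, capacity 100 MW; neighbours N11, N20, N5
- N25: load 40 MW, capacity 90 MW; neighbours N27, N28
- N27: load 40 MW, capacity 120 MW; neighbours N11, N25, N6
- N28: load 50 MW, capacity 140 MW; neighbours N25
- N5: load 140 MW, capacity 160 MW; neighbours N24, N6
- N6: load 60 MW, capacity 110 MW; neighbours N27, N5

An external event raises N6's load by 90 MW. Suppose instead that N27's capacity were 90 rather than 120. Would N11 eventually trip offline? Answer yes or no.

With N27's capacity at 90:
Round 1 — N6 at 150 > 110. N6 trips offline.
  N6 sheds 150 MW to N27, N5: 75 each.
    N27: 40+75 = 115 > 90
    N5: 140+75 = 215 > 160
Round 2 — N27, N5 trip offline.
  N27 sheds 115 MW to N11, N25: 57 each (1 lost).
    N11: 10+57 = 67 ≤ 70
    N25: 40+57 = 97 > 90
  N5 sheds 215 MW to N24: 215 each.
    N24: 80+215 = 295 > 100
Round 3 — N24, N25 trip offline.
  N24 sheds 295 MW to N11, N20: 147 each (1 lost).
    N11: 67+147 = 214 > 70
    N20: 50+147 = 197 > 100
  N25 sheds 97 MW to N28: 97 each.
    N28: 50+97 = 147 > 140
Round 4 — N11, N20, N28 trip offline.
  N11 sheds 214 MW: no online neighbours, lost.
  N20 sheds 197 MW: no online neighbours, lost.
  N28 sheds 147 MW: no online neighbours, lost.
No further trips.

yes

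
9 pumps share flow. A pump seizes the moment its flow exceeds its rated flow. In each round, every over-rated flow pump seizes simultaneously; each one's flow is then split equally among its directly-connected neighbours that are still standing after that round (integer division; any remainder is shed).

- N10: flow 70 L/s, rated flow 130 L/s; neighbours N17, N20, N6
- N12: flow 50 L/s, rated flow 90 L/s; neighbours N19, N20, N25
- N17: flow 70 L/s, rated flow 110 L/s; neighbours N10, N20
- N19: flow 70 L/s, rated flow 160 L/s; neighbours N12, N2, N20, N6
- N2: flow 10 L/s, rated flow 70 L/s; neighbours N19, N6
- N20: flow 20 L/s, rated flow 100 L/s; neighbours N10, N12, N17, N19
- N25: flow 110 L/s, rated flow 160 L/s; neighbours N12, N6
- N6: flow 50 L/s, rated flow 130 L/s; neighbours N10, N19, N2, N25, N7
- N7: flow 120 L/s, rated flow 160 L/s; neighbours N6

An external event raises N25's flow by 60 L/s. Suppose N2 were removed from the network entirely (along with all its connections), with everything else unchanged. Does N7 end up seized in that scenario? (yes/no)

With N2 removed:
Round 1 — N25 at 170 > 160. N25 seizes.
  N25 sheds 170 L/s to N12, N6: 85 each.
    N12: 50+85 = 135 > 90
    N6: 50+85 = 135 > 130
Round 2 — N12, N6 seize.
  N12 sheds 135 L/s to N19, N20: 67 each (1 lost).
    N19: 70+67 = 137 ≤ 160
    N20: 20+67 = 87 ≤ 100
  N6 sheds 135 L/s to N10, N19, N7: 45 each.
    N10: 70+45 = 115 ≤ 130
    N19: 137+45 = 182 > 160
    N7: 120+45 = 165 > 160
Round 3 — N19, N7 seize.
  N19 sheds 182 L/s to N20: 182 each.
    N20: 87+182 = 269 > 100
  N7 sheds 165 L/s: no online neighbours, lost.
Round 4 — N20 seizes.
  N20 sheds 269 L/s to N10, N17: 134 each (1 lost).
    N10: 115+134 = 249 > 130
    N17: 70+134 = 204 > 110
Round 5 — N10, N17 seize.
  N10 sheds 249 L/s: no online neighbours, lost.
  N17 sheds 204 L/s: no online neighbours, lost.
No further seizures.

yes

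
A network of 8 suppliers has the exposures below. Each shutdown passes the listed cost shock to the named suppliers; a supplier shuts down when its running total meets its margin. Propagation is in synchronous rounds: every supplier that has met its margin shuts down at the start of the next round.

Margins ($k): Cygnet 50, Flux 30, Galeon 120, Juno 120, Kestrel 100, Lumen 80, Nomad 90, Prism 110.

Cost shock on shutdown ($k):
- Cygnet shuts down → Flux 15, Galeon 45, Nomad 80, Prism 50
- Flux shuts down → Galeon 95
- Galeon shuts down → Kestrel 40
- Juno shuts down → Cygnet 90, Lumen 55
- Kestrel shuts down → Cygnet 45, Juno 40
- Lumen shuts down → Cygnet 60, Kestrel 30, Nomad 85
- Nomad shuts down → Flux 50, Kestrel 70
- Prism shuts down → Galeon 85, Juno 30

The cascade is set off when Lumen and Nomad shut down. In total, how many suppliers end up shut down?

Round 1 — Lumen, Nomad shut down (initial).
  Cygnet: +60 → 60 ≥ 50
  Flux: +50 → 50 ≥ 30
  Kestrel: +30+70 → 100 ≥ 100
Round 2 — Cygnet, Flux, Kestrel shut down.
  Galeon: +45+95 → 140 ≥ 120
  Juno: +40 → 40 < 120
  Prism: +50 → 50 < 110
Round 3 — Galeon shuts down.
No further shutdowns.

6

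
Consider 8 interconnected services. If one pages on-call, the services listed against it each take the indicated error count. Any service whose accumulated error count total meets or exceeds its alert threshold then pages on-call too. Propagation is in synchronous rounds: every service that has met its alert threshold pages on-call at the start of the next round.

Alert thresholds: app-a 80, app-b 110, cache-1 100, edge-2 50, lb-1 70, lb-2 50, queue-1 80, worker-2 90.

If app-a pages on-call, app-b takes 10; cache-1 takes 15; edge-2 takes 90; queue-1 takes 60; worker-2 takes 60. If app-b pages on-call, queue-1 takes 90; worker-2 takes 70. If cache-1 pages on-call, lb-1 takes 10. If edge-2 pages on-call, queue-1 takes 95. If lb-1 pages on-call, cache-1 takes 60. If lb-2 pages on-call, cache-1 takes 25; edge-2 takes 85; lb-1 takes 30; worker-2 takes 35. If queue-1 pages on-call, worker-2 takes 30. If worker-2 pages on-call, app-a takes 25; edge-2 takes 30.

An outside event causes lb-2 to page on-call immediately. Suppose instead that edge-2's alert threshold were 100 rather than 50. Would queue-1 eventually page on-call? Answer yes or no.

With edge-2's alert threshold at 100:
Round 1 — lb-2 pages on-call (initial).
  cache-1: +25 → 25 < 100
  edge-2: +85 → 85 < 100
  lb-1: +30 → 30 < 70
  worker-2: +35 → 35 < 90
No further pages.

no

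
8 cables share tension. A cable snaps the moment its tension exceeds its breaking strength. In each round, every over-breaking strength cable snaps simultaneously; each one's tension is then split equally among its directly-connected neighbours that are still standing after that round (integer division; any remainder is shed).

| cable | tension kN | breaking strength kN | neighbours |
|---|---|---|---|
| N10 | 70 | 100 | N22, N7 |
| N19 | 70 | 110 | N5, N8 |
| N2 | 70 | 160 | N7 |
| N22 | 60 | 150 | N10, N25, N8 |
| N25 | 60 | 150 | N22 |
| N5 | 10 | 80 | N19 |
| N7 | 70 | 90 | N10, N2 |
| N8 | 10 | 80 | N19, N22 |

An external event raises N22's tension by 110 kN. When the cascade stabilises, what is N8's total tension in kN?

66

Round 1 — N22 at 170 > 150. N22 snaps.
  N22 sheds 170 kN to N10, N25, N8: 56 each (2 lost).
    N10: 70+56 = 126 > 100
    N25: 60+56 = 116 ≤ 150
    N8: 10+56 = 66 ≤ 80
Round 2 — N10 snaps.
  N10 sheds 126 kN to N7: 126 each.
    N7: 70+126 = 196 > 90
Round 3 — N7 snaps.
  N7 sheds 196 kN to N2: 196 each.
    N2: 70+196 = 266 > 160
Round 4 — N2 snaps.
  N2 sheds 266 kN: no online neighbours, lost.
No further breaks.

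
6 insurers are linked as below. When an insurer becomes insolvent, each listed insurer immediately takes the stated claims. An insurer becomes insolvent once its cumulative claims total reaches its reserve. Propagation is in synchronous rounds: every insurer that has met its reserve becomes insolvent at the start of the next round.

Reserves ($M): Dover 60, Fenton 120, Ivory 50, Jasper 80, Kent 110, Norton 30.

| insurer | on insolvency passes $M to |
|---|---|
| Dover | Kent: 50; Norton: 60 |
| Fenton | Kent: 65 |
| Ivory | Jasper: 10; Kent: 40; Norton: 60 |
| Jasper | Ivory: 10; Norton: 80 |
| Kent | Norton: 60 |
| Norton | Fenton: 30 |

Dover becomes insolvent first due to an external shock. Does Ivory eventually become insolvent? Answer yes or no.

Round 1 — Dover becomes insolvent (initial).
  Kent: +50 → 50 < 110
  Norton: +60 → 60 ≥ 30
Round 2 — Norton becomes insolvent.
  Fenton: +30 → 30 < 120
No further insolvencies.

no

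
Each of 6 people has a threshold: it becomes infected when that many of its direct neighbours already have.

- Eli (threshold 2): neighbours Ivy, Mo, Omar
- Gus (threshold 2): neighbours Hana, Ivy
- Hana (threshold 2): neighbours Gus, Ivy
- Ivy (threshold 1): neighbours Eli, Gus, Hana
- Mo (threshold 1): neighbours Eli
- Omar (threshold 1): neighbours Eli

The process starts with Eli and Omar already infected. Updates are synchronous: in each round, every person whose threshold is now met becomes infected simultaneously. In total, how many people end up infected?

4

Round 1 — Eli, Omar become infected (initial).
Round 2 — checking thresholds:
  Ivy: 1 of 3 neighbours ≥ 1, becomes infected.
  Mo: 1 of 1 neighbours ≥ 1, becomes infected.
Round 3 — no new infections; cascade stops.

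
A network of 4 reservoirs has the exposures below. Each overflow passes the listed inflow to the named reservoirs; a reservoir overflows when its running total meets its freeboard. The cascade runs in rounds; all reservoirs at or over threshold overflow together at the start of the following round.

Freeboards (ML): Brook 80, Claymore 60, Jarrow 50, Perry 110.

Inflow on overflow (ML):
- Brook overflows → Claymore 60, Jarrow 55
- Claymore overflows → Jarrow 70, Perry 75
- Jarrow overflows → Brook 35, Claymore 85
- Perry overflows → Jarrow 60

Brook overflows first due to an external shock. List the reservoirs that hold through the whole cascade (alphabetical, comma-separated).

Round 1 — Brook overflows (initial).
  Claymore: +60 → 60 ≥ 60
  Jarrow: +55 → 55 ≥ 50
Round 2 — Claymore, Jarrow overflow.
  Perry: +75 → 75 < 110
No further overflows.

Perry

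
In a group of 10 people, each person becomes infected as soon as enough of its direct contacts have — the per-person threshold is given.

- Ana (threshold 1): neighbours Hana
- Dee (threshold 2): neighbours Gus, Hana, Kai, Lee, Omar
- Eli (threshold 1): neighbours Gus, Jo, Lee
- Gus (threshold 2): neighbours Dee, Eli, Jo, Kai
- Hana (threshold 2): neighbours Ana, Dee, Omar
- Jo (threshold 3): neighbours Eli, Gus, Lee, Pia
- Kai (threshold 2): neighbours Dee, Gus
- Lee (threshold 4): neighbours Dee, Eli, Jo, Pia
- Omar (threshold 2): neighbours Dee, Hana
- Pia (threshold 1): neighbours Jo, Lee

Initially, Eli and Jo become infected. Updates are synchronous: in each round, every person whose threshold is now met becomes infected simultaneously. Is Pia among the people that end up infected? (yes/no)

Round 1 — Eli, Jo become infected (initial).
Round 2 — checking thresholds:
  Gus: 2 of 4 neighbours ≥ 2, becomes infected.
  Lee: 2 of 4 neighbours < 4, holds.
  Pia: 1 of 2 neighbours ≥ 1, becomes infected.
Round 3 — no new infections; cascade stops.

yes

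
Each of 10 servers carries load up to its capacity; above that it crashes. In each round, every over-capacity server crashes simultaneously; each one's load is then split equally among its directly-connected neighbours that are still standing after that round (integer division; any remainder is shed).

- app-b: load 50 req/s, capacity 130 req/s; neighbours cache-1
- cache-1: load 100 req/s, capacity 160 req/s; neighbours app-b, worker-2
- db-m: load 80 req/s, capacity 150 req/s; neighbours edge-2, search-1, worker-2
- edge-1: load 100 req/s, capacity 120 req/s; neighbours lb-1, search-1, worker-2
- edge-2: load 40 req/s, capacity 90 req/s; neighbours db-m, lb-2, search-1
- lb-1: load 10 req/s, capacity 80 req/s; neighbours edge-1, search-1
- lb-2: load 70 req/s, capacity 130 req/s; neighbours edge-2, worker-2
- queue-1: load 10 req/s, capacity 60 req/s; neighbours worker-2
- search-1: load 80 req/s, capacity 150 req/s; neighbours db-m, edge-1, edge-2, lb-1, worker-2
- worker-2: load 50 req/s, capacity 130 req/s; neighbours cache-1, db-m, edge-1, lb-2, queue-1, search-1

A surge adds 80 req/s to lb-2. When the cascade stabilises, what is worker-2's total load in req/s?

125

Round 1 — lb-2 at 150 > 130. lb-2 crashes.
  lb-2 sheds 150 req/s to edge-2, worker-2: 75 each.
    edge-2: 40+75 = 115 > 90
    worker-2: 50+75 = 125 ≤ 130
Round 2 — edge-2 crashes.
  edge-2 sheds 115 req/s to db-m, search-1: 57 each (1 lost).
    db-m: 80+57 = 137 ≤ 150
    search-1: 80+57 = 137 ≤ 150
No further crashes.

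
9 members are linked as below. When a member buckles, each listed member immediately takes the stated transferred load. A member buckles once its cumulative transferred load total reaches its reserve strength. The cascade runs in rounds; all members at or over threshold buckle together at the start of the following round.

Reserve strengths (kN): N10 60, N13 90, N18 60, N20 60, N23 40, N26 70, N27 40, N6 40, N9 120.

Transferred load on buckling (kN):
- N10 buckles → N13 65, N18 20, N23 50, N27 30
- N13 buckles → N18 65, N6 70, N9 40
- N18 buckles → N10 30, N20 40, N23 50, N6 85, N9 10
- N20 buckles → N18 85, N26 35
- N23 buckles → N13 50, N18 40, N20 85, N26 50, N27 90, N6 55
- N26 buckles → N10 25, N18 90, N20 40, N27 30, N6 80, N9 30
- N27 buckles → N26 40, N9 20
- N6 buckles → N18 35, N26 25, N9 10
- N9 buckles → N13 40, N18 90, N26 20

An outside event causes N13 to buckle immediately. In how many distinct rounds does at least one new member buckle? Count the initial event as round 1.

4

Round 1 — N13 buckles (initial).
  N18: +65 → 65 ≥ 60
  N6: +70 → 70 ≥ 40
  N9: +40 → 40 < 120
Round 2 — N18, N6 buckle.
  N10: +30 → 30 < 60
  N20: +40 → 40 < 60
  N23: +50 → 50 ≥ 40
  N26: +25 → 25 < 70
  N9: +10+10 → 60 < 120
Round 3 — N23 buckles.
  N20: +85 → 125 ≥ 60
  N26: +50 → 75 ≥ 70
  N27: +90 → 90 ≥ 40
Round 4 — N20, N26, N27 buckle.
  N10: +25 → 55 < 60
  N9: +30+20 → 110 < 120
No further bucklings.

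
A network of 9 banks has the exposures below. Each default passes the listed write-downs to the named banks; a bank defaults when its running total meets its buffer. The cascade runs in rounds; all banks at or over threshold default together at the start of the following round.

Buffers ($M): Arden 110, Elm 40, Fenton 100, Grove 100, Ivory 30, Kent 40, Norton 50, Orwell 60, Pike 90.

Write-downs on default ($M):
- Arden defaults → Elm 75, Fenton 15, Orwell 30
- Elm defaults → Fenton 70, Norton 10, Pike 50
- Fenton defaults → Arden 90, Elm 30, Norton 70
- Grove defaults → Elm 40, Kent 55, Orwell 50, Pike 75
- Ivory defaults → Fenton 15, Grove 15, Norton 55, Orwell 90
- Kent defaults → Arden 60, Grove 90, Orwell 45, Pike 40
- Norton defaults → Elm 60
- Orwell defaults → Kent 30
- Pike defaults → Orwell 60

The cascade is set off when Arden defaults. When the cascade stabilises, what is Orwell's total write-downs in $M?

30

Round 1 — Arden defaults (initial).
  Elm: +75 → 75 ≥ 40
  Fenton: +15 → 15 < 100
  Orwell: +30 → 30 < 60
Round 2 — Elm defaults.
  Fenton: +70 → 85 < 100
  Norton: +10 → 10 < 50
  Pike: +50 → 50 < 90
No further defaults.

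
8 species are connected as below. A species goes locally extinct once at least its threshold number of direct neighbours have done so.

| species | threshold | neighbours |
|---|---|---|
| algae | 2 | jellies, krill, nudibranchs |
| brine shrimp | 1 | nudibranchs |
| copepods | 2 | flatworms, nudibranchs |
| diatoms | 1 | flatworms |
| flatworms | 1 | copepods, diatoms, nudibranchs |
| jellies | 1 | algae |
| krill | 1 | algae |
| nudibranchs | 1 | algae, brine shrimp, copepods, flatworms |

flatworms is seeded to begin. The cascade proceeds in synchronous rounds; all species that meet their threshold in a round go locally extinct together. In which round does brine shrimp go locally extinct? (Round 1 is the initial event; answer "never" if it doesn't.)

Round 1 — flatworms goes locally extinct (initial).
Round 2 — checking thresholds:
  copepods: 1 of 2 neighbours < 2, not yet.
  diatoms: 1 of 1 neighbours ≥ 1, goes locally extinct.
  nudibranchs: 1 of 4 neighbours ≥ 1, goes locally extinct.
Round 3 — checking thresholds:
  algae: 1 of 3 neighbours < 2, not yet.
  brine shrimp: 1 of 1 neighbours ≥ 1, goes locally extinct.
  copepods: 2 of 2 neighbours ≥ 2, goes locally extinct.
Round 4 — no new extinctions; cascade stops.

3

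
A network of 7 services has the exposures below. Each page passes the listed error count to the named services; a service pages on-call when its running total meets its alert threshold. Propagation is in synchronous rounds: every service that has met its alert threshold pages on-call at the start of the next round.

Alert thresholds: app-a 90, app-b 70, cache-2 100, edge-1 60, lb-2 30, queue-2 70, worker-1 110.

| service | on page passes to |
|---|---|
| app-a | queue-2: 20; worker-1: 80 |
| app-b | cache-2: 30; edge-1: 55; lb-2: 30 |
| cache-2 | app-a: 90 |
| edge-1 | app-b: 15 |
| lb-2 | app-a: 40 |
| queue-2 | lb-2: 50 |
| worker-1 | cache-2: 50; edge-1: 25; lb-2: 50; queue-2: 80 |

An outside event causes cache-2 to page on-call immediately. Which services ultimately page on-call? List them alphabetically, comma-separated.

app-a, cache-2

Round 1 — cache-2 pages on-call (initial).
  app-a: +90 → 90 ≥ 90
Round 2 — app-a pages on-call.
  queue-2: +20 → 20 < 70
  worker-1: +80 → 80 < 110
No further pages.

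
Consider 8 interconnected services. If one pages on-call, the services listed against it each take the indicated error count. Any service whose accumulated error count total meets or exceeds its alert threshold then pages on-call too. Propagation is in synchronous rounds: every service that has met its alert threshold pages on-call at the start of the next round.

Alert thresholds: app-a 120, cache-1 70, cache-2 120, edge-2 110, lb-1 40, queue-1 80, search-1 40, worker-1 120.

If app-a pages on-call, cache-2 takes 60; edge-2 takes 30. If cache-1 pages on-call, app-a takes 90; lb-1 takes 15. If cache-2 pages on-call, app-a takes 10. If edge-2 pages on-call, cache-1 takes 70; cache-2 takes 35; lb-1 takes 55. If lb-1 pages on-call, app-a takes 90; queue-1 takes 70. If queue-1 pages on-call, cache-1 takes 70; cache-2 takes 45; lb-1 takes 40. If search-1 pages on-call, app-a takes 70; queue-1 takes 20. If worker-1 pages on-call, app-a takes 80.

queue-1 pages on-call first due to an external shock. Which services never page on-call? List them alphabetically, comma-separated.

Round 1 — queue-1 pages on-call (initial).
  cache-1: +70 → 70 ≥ 70
  cache-2: +45 → 45 < 120
  lb-1: +40 → 40 ≥ 40
Round 2 — cache-1, lb-1 page on-call.
  app-a: +90+90 → 180 ≥ 120
Round 3 — app-a pages on-call.
  cache-2: +60 → 105 < 120
  edge-2: +30 → 30 < 110
No further pages.

cache-2, edge-2, search-1, worker-1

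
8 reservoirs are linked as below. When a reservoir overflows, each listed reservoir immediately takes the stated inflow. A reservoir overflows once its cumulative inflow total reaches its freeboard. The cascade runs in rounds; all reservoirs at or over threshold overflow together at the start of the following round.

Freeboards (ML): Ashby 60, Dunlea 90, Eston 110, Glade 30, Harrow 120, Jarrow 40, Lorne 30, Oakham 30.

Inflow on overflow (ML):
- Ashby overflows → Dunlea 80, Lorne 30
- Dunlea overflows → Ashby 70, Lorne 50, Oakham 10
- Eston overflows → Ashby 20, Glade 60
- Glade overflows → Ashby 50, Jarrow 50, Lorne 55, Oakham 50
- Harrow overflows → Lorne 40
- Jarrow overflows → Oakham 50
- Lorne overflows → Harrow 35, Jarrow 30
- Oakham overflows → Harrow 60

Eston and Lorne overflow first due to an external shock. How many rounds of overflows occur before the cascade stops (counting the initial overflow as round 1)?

Round 1 — Eston, Lorne overflow (initial).
  Ashby: +20 → 20 < 60
  Glade: +60 → 60 ≥ 30
  Harrow: +35 → 35 < 120
  Jarrow: +30 → 30 < 40
Round 2 — Glade overflows.
  Ashby: +50 → 70 ≥ 60
  Jarrow: +50 → 80 ≥ 40
  Oakham: +50 → 50 ≥ 30
Round 3 — Ashby, Jarrow, Oakham overflow.
  Dunlea: +80 → 80 < 90
  Harrow: +60 → 95 < 120
No further overflows.

3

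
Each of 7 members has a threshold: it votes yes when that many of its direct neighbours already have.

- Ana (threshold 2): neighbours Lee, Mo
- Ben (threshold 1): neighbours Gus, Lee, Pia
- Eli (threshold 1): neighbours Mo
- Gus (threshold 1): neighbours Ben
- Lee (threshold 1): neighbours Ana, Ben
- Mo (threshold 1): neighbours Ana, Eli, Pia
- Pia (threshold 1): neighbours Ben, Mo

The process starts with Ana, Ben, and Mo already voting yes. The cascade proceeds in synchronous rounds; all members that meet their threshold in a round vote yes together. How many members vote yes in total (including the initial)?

Round 1 — Ana, Ben, Mo vote yes (initial).
Round 2 — checking thresholds:
  Eli: 1 of 1 neighbours ≥ 1, votes yes.
  Gus: 1 of 1 neighbours ≥ 1, votes yes.
  Lee: 2 of 2 neighbours ≥ 1, votes yes.
  Pia: 2 of 2 neighbours ≥ 1, votes yes.
Round 3 — no new yes votes; cascade stops.

7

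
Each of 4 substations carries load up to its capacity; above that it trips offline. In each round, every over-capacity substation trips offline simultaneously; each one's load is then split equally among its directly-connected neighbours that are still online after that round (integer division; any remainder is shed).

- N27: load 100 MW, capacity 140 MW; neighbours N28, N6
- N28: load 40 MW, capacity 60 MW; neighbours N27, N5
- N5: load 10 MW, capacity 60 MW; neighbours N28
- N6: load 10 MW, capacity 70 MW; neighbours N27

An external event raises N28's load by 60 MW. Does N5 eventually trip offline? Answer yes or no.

Round 1 — N28 at 100 > 60. N28 trips offline.
  N28 sheds 100 MW to N27, N5: 50 each.
    N27: 100+50 = 150 > 140
    N5: 10+50 = 60 ≤ 60
Round 2 — N27 trips offline.
  N27 sheds 150 MW to N6: 150 each.
    N6: 10+150 = 160 > 70
Round 3 — N6 trips offline.
  N6 sheds 160 MW: no online neighbours, lost.
No further trips.

no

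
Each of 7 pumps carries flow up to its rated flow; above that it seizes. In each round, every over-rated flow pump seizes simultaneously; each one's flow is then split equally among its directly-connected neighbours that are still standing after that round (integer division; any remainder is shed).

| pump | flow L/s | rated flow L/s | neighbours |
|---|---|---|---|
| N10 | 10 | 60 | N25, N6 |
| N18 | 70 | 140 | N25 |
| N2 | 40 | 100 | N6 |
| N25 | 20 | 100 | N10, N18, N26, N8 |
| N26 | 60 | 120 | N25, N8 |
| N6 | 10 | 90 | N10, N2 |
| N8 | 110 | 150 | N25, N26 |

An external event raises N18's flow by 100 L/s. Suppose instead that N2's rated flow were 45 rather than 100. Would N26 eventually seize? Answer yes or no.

yes

With N2's rated flow at 45:
Round 1 — N18 at 170 > 140. N18 seizes.
  N18 sheds 170 L/s to N25: 170 each.
    N25: 20+170 = 190 > 100
Round 2 — N25 seizes.
  N25 sheds 190 L/s to N10, N26, N8: 63 each (1 lost).
    N10: 10+63 = 73 > 60
    N26: 60+63 = 123 > 120
    N8: 110+63 = 173 > 150
Round 3 — N10, N26, N8 seize.
  N10 sheds 73 L/s to N6: 73 each.
    N6: 10+73 = 83 ≤ 90
  N26 sheds 123 L/s: no online neighbours, lost.
  N8 sheds 173 L/s: no online neighbours, lost.
No further seizures.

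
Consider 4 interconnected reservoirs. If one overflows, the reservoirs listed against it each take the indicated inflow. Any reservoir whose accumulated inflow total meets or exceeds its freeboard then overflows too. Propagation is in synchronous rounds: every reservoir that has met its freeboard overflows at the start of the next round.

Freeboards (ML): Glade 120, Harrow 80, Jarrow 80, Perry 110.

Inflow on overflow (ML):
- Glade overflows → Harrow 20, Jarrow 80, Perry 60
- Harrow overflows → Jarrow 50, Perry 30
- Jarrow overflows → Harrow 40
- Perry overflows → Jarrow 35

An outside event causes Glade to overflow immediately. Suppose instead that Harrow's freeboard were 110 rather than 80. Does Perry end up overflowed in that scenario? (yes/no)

With Harrow's freeboard at 110:
Round 1 — Glade overflows (initial).
  Harrow: +20 → 20 < 110
  Jarrow: +80 → 80 ≥ 80
  Perry: +60 → 60 < 110
Round 2 — Jarrow overflows.
  Harrow: +40 → 60 < 110
No further overflows.

no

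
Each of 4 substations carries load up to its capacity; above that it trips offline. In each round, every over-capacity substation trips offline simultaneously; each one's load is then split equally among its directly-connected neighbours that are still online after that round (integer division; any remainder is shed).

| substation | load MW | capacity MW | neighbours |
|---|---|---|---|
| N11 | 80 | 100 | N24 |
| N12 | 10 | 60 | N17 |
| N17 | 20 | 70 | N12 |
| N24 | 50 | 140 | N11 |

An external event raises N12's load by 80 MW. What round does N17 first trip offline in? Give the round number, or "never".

2

Round 1 — N12 at 90 > 60. N12 trips offline.
  N12 sheds 90 MW to N17: 90 each.
    N17: 20+90 = 110 > 70
Round 2 — N17 trips offline.
  N17 sheds 110 MW: no online neighbours, lost.
No further trips.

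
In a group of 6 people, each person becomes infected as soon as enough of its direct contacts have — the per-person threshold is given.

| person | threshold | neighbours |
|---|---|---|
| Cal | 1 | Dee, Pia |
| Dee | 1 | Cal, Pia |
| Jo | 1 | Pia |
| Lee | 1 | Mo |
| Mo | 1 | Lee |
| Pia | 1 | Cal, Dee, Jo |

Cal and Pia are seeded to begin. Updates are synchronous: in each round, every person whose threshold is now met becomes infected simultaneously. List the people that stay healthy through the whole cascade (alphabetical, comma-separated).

Round 1 — Cal, Pia become infected (initial).
Round 2 — checking thresholds:
  Dee: 2 of 2 neighbours ≥ 1, becomes infected.
  Jo: 1 of 1 neighbours ≥ 1, becomes infected.
Round 3 — no new infections; cascade stops.

Lee, Mo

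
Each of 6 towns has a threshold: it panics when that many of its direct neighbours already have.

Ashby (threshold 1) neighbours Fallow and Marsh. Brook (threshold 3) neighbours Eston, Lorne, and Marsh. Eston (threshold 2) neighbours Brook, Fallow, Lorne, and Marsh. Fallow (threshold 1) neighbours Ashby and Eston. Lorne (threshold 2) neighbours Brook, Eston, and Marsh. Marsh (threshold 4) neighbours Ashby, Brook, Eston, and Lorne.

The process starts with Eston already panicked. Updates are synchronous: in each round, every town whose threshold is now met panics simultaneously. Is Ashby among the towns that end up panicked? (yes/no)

Round 1 — Eston panics (initial).
Round 2 — checking thresholds:
  Brook: 1 of 3 neighbours < 3, holds.
  Fallow: 1 of 2 neighbours ≥ 1, panics.
  Lorne: 1 of 3 neighbours < 2, holds.
  Marsh: 1 of 4 neighbours < 4, holds.
Round 3 — checking thresholds:
  Ashby: 1 of 2 neighbours ≥ 1, panics.
  Brook: 1 of 3 neighbours < 3, holds.
  Lorne: 1 of 3 neighbours < 2, holds.
  Marsh: 1 of 4 neighbours < 4, holds.
Round 4 — no new panics; cascade stops.

yes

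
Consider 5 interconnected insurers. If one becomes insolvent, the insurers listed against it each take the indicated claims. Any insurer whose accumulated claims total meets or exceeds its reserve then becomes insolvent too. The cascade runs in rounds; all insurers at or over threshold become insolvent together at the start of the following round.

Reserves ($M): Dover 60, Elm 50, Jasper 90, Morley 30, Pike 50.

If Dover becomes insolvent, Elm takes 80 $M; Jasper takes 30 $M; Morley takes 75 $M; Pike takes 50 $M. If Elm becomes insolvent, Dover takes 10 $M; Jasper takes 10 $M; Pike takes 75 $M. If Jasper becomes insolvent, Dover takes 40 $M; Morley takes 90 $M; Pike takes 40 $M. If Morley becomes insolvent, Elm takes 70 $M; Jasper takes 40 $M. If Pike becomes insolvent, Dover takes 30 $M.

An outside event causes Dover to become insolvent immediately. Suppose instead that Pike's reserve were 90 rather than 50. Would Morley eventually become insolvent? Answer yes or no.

yes

With Pike's reserve at 90:
Round 1 — Dover becomes insolvent (initial).
  Elm: +80 → 80 ≥ 50
  Jasper: +30 → 30 < 90
  Morley: +75 → 75 ≥ 30
  Pike: +50 → 50 < 90
Round 2 — Elm, Morley become insolvent.
  Jasper: +10+40 → 80 < 90
  Pike: +75 → 125 ≥ 90
Round 3 — Pike becomes insolvent.
No further insolvencies.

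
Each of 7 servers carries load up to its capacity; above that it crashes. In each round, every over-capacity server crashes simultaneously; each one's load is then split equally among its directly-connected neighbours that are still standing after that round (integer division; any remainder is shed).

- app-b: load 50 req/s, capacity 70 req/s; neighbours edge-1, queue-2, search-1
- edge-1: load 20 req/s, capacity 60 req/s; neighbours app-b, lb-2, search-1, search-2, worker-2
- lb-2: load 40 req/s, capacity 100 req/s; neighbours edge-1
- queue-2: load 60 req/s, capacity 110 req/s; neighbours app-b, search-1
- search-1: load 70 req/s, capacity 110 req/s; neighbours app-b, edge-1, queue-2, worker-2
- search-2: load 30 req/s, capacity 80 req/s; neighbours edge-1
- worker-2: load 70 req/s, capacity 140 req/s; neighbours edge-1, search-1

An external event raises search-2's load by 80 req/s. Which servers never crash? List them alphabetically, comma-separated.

lb-2

Round 1 — search-2 at 110 > 80. search-2 crashes.
  search-2 sheds 110 req/s to edge-1: 110 each.
    edge-1: 20+110 = 130 > 60
Round 2 — edge-1 crashes.
  edge-1 sheds 130 req/s to app-b, lb-2, search-1, worker-2: 32 each (2 lost).
    app-b: 50+32 = 82 > 70
    lb-2: 40+32 = 72 ≤ 100
    search-1: 70+32 = 102 ≤ 110
    worker-2: 70+32 = 102 ≤ 140
Round 3 — app-b crashes.
  app-b sheds 82 req/s to queue-2, search-1: 41 each.
    queue-2: 60+41 = 101 ≤ 110
    search-1: 102+41 = 143 > 110
Round 4 — search-1 crashes.
  search-1 sheds 143 req/s to queue-2, worker-2: 71 each (1 lost).
    queue-2: 101+71 = 172 > 110
    worker-2: 102+71 = 173 > 140
Round 5 — queue-2, worker-2 crash.
  queue-2 sheds 172 req/s: no online neighbours, lost.
  worker-2 sheds 173 req/s: no online neighbours, lost.
No further crashes.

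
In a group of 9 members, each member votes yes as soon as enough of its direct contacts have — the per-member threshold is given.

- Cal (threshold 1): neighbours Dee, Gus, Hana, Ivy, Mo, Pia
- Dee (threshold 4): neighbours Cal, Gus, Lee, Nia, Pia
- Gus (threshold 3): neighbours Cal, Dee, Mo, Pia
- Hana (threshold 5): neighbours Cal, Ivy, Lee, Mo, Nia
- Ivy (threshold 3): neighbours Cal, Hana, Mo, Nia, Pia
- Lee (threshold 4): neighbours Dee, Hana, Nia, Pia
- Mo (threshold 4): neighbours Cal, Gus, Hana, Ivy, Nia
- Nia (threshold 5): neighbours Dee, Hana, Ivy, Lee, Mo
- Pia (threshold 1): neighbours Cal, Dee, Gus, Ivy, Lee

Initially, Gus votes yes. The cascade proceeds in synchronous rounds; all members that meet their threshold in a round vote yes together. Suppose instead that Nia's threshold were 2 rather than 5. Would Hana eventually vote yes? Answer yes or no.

With Nia's threshold at 2:
Round 1 — Gus votes yes (initial).
Round 2 — checking thresholds:
  Cal: 1 of 6 neighbours ≥ 1, votes yes.
  Dee: 1 of 5 neighbours < 4, holds.
  Mo: 1 of 5 neighbours < 4, holds.
  Pia: 1 of 5 neighbours ≥ 1, votes yes.
Round 3 — no new yes votes; cascade stops.

no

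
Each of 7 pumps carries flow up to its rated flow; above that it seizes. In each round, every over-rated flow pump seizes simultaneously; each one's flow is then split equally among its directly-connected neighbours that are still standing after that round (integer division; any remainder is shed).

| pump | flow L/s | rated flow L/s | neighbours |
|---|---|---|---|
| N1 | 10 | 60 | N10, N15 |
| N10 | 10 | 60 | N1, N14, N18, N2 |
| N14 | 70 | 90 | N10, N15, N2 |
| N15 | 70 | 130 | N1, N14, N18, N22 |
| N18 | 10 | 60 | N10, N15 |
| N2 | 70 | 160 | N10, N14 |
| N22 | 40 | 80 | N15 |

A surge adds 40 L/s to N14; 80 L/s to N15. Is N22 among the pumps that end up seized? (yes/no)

Round 1 — N14 at 110 > 90; N15 at 150 > 130. N14, N15 seize.
  N14 sheds 110 L/s to N10, N2: 55 each.
    N10: 10+55 = 65 > 60
    N2: 70+55 = 125 ≤ 160
  N15 sheds 150 L/s to N1, N18, N22: 50 each.
    N1: 10+50 = 60 ≤ 60
    N18: 10+50 = 60 ≤ 60
    N22: 40+50 = 90 > 80
Round 2 — N10, N22 seize.
  N10 sheds 65 L/s to N1, N18, N2: 21 each (2 lost).
    N1: 60+21 = 81 > 60
    N18: 60+21 = 81 > 60
    N2: 125+21 = 146 ≤ 160
  N22 sheds 90 L/s: no online neighbours, lost.
Round 3 — N1, N18 seize.
  N1 sheds 81 L/s: no online neighbours, lost.
  N18 sheds 81 L/s: no online neighbours, lost.
No further seizures.

yes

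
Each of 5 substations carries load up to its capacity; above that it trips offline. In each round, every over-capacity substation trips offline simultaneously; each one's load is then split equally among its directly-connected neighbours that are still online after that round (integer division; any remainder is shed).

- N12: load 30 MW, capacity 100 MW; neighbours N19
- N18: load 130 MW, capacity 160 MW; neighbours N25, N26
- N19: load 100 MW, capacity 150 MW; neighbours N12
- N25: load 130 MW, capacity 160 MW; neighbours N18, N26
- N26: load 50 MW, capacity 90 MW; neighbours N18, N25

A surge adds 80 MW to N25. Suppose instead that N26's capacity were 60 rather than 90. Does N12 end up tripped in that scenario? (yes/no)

With N26's capacity at 60:
Round 1 — N25 at 210 > 160. N25 trips offline.
  N25 sheds 210 MW to N18, N26: 105 each.
    N18: 130+105 = 235 > 160
    N26: 50+105 = 155 > 60
Round 2 — N18, N26 trip offline.
  N18 sheds 235 MW: no online neighbours, lost.
  N26 sheds 155 MW: no online neighbours, lost.
No further trips.

no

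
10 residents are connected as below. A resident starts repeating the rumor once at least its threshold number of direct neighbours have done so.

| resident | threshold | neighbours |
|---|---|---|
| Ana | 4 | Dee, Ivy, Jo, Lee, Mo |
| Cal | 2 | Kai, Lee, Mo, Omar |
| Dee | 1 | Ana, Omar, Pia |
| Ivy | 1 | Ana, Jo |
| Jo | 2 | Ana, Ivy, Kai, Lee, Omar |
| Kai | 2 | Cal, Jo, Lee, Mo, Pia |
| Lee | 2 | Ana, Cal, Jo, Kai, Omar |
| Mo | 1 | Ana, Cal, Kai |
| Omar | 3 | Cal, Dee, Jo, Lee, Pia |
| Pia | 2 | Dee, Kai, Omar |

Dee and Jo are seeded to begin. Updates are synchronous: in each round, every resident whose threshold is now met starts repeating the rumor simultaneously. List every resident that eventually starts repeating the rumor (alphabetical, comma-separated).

Round 1 — Dee, Jo start repeating the rumor (initial).
Round 2 — checking thresholds:
  Ana: 2 of 5 neighbours < 4, below threshold.
  Ivy: 1 of 2 neighbours ≥ 1, starts repeating the rumor.
  Kai: 1 of 5 neighbours < 2, below threshold.
  Lee: 1 of 5 neighbours < 2, below threshold.
  Omar: 2 of 5 neighbours < 3, below threshold.
  Pia: 1 of 3 neighbours < 2, below threshold.
Round 3 — no new spreads; cascade stops.

Dee, Ivy, Jo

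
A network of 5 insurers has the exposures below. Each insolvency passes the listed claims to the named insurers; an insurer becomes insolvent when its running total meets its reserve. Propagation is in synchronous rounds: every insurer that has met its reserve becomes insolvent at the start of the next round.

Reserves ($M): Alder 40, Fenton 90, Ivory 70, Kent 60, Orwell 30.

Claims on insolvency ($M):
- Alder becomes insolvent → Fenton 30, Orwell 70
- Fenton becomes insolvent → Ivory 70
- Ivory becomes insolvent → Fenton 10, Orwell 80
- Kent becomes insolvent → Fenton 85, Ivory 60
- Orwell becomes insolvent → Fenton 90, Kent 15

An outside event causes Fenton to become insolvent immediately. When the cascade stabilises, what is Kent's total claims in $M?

15

Round 1 — Fenton becomes insolvent (initial).
  Ivory: +70 → 70 ≥ 70
Round 2 — Ivory becomes insolvent.
  Orwell: +80 → 80 ≥ 30
Round 3 — Orwell becomes insolvent.
  Kent: +15 → 15 < 60
No further insolvencies.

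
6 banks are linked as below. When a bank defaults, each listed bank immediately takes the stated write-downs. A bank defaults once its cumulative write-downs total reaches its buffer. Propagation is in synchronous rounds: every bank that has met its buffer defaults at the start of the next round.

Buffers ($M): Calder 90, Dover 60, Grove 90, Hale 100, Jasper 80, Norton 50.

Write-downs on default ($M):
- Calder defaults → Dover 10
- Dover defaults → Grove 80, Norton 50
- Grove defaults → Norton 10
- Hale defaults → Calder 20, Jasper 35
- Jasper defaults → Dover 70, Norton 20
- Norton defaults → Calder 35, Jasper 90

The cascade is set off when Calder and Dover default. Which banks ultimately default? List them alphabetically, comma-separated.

Calder, Dover, Jasper, Norton

Round 1 — Calder, Dover default (initial).
  Grove: +80 → 80 < 90
  Norton: +50 → 50 ≥ 50
Round 2 — Norton defaults.
  Jasper: +90 → 90 ≥ 80
Round 3 — Jasper defaults.
No further defaults.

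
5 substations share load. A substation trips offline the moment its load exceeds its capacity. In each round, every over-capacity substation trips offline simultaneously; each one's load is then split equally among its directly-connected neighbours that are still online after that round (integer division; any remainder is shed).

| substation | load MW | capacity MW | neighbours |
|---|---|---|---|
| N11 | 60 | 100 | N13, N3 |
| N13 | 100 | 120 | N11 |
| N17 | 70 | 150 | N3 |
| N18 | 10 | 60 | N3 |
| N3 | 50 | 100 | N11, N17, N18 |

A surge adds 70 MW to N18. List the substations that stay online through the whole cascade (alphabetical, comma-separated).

Round 1 — N18 at 80 > 60. N18 trips offline.
  N18 sheds 80 MW to N3: 80 each.
    N3: 50+80 = 130 > 100
Round 2 — N3 trips offline.
  N3 sheds 130 MW to N11, N17: 65 each.
    N11: 60+65 = 125 > 100
    N17: 70+65 = 135 ≤ 150
Round 3 — N11 trips offline.
  N11 sheds 125 MW to N13: 125 each.
    N13: 100+125 = 225 > 120
Round 4 — N13 trips offline.
  N13 sheds 225 MW: no online neighbours, lost.
No further trips.

N17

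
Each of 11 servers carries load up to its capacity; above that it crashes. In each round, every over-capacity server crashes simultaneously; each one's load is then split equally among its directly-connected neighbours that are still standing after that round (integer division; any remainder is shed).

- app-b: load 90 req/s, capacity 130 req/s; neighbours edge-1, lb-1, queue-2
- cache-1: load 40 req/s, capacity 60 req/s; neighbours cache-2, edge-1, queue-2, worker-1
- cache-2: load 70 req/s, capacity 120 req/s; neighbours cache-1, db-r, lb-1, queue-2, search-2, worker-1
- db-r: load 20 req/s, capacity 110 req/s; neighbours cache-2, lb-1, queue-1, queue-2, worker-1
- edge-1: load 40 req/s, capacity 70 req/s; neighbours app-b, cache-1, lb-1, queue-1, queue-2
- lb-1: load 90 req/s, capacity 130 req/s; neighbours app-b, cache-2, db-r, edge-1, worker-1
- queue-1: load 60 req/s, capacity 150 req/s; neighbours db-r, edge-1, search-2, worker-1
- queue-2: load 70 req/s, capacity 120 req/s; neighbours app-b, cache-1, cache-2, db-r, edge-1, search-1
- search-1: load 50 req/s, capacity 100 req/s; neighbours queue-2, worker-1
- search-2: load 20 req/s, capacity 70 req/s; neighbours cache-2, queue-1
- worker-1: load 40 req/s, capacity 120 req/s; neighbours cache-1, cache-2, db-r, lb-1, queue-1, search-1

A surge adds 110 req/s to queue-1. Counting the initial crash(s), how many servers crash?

Round 1 — queue-1 at 170 > 150. queue-1 crashes.
  queue-1 sheds 170 req/s to db-r, edge-1, search-2, worker-1: 42 each (2 lost).
    db-r: 20+42 = 62 ≤ 110
    edge-1: 40+42 = 82 > 70
    search-2: 20+42 = 62 ≤ 70
    worker-1: 40+42 = 82 ≤ 120
Round 2 — edge-1 crashes.
  edge-1 sheds 82 req/s to app-b, cache-1, lb-1, queue-2: 20 each (2 lost).
    app-b: 90+20 = 110 ≤ 130
    cache-1: 40+20 = 60 ≤ 60
    lb-1: 90+20 = 110 ≤ 130
    queue-2: 70+20 = 90 ≤ 120
No further crashes.

2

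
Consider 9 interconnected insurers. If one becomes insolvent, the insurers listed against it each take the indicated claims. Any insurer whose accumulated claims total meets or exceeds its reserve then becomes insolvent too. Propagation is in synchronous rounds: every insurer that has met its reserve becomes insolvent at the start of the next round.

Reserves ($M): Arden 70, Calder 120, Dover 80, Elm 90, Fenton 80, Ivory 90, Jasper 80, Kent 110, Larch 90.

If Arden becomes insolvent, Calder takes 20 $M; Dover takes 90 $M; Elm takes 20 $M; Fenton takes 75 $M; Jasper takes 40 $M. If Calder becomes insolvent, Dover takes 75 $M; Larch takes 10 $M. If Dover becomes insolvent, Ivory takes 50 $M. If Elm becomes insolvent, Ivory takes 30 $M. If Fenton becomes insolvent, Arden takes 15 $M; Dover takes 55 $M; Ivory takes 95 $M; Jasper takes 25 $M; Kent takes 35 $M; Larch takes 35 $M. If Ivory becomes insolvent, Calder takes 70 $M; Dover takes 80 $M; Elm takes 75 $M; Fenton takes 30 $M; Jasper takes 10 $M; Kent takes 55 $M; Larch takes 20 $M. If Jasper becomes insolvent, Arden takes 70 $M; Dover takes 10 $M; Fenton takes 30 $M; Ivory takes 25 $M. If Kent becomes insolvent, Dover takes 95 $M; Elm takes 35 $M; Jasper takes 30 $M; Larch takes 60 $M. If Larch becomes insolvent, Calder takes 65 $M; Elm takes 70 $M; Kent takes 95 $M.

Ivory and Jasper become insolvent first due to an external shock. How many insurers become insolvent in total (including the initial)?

Round 1 — Ivory, Jasper become insolvent (initial).
  Arden: +70 → 70 ≥ 70
  Calder: +70 → 70 < 120
  Dover: +80+10 → 90 ≥ 80
  Elm: +75 → 75 < 90
  Fenton: +30+30 → 60 < 80
  Kent: +55 → 55 < 110
  Larch: +20 → 20 < 90
Round 2 — Arden, Dover become insolvent.
  Calder: +20 → 90 < 120
  Elm: +20 → 95 ≥ 90
  Fenton: +75 → 135 ≥ 80
Round 3 — Elm, Fenton become insolvent.
  Kent: +35 → 90 < 110
  Larch: +35 → 55 < 90
No further insolvencies.

6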